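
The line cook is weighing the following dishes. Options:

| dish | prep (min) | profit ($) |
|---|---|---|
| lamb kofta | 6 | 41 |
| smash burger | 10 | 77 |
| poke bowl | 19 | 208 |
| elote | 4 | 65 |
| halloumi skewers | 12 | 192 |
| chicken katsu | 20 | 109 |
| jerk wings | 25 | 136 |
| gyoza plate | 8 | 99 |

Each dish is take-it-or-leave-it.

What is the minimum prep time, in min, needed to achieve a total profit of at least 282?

20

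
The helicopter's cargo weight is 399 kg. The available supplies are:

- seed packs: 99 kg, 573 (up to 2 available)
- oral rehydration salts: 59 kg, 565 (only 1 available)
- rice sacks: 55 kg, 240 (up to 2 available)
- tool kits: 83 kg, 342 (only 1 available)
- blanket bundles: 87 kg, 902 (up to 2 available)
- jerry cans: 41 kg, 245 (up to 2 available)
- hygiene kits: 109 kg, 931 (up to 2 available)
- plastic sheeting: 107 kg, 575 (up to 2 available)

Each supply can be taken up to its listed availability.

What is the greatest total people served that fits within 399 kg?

Taking the top-ratio supplies first gives oral rehydration salts + 2×blanket bundles + jerry cans + hygiene kits for 3545 (383 kg).
Dropping oral rehydration salts and jerry cans frees 100 kg; slotting in hygiene kits (109 kg) lifts the total to 3666 at 392 kg.

3666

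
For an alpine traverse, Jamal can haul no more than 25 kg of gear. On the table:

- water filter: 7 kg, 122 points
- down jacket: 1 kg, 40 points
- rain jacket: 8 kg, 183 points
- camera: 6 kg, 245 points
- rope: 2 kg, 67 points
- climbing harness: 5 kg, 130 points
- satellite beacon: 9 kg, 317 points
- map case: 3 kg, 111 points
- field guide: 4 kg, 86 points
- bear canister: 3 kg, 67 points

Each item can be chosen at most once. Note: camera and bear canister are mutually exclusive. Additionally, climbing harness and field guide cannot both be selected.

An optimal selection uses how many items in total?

5

Optimal total is 870.
For example camera + rope + climbing harness + satellite beacon + map case achieves it, using 25 kg.
Every optimal selection uses 5 items.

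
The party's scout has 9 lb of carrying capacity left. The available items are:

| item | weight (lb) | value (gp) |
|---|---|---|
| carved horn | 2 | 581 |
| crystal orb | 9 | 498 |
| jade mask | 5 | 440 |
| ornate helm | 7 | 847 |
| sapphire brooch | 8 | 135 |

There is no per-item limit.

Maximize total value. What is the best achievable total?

2324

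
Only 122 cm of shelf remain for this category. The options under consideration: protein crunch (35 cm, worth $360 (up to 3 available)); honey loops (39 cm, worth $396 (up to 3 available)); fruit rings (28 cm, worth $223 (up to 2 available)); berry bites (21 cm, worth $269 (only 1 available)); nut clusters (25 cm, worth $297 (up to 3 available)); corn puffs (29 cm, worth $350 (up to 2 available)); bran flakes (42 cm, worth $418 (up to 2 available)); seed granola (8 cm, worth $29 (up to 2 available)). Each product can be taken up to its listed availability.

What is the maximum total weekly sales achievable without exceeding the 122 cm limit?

1393

The ratio heuristic lands on berry bites + nut clusters + 2×corn puffs + 2×seed granola (1324) but leaves 2 cm idle.
Dropping berry bites and 2×seed granola frees 37 cm; slotting in honey loops (39 cm) lifts the total to 1393 at 122 cm.
Nothing else within 122 cm beats 1393.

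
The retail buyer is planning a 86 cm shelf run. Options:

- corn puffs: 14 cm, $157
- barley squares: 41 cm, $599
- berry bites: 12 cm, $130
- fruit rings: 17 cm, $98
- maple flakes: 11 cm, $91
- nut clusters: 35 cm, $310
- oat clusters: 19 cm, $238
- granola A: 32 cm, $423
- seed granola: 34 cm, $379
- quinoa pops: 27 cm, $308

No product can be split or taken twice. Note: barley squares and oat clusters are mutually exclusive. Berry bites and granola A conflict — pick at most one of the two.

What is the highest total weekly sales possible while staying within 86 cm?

1113

By weekly sales per cm: barley squares 14.61, granola A 13.22, oat clusters 12.53 lead.
Best packing: barley squares + maple flakes + granola A — 84 cm, 1113 total.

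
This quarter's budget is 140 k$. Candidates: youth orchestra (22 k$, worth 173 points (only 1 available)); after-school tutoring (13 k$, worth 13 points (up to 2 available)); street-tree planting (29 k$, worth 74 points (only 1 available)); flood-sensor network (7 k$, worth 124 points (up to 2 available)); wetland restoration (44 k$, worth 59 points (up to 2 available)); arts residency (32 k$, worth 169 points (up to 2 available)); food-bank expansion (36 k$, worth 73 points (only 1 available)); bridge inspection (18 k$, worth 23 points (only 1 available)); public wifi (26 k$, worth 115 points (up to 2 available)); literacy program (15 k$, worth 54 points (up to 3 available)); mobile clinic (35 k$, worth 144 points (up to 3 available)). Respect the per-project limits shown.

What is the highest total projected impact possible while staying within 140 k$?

903

Ranking by ratio (projected impact/k$): flood-sensor network 17.71, youth orchestra 7.86, arts residency 5.28, public wifi 4.42.
Filling by ratio: youth orchestra + after-school tutoring + 2×flood-sensor network + 2×arts residency + public wifi for 887, with 1 k$ left unused.
The 39 k$ tied up in after-school tutoring and public wifi is better spent on mobile clinic — total rises to 903 (135 k$).
No other feasible combination exceeds 903.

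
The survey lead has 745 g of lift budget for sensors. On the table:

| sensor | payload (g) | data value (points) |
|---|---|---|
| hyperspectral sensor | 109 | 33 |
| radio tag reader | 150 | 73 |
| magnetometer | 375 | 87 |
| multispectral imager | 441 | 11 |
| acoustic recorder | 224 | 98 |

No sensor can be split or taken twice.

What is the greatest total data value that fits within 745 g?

218

Ranking by ratio (data value/g): radio tag reader 0.49, acoustic recorder 0.44, hyperspectral sensor 0.30.
Greedy by ratio would take hyperspectral sensor + radio tag reader + acoustic recorder: 483 g used, total 204.
Dropping radio tag reader frees 150 g; slotting in magnetometer (375 g) lifts the total to 218 at 708 g.
No other feasible combination exceeds 218.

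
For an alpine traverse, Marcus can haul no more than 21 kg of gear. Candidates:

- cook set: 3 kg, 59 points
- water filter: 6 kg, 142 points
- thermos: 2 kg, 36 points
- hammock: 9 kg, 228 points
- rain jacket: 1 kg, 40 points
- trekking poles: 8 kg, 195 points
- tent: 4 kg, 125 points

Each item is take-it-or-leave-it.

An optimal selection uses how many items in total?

Best achievable utility is 548.
For example hammock + trekking poles + tent achieves it, using 21 kg.
All optima have 3 items.

3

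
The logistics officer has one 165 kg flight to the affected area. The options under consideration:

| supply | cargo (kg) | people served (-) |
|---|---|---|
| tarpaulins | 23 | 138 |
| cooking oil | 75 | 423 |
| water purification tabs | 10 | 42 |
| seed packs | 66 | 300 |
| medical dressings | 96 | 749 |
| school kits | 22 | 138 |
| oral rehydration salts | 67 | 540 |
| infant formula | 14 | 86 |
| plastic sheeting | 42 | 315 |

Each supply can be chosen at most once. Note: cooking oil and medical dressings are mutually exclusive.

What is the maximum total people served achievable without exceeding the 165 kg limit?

Taking medical dressings + oral rehydration salts: 163 kg used, 1289 in people served.
Every other selection either busts 165 kg or breaks a pairing rule or fails to beat 1289.

1289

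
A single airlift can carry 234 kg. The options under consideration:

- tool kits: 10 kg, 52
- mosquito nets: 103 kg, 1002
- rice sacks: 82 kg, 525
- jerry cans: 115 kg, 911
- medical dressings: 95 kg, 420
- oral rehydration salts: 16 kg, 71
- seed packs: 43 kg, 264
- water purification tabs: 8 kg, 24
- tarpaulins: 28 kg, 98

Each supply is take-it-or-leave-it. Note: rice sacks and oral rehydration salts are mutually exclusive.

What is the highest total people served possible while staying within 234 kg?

1984

Filling by ratio: tool kits + mosquito nets + jerry cans for 1965, with 6 kg left unused.
Dropping tool kits frees 10 kg; slotting in oral rehydration salts (16 kg) lifts the total to 1984 at 234 kg.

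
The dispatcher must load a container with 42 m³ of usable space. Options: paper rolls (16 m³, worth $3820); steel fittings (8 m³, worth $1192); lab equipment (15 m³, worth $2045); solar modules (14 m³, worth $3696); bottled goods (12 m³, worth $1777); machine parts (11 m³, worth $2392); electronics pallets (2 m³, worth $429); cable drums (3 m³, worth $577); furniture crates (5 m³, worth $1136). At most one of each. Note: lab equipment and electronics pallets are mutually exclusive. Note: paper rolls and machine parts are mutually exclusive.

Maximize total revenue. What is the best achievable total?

Paper rolls + solar modules + electronics pallets + cable drums + furniture crates uses 40 of the 42 m³ and totals 9658.
The spare 2 m³ is too small for any remaining shipment, and no feasible exchange beats 9658.

9658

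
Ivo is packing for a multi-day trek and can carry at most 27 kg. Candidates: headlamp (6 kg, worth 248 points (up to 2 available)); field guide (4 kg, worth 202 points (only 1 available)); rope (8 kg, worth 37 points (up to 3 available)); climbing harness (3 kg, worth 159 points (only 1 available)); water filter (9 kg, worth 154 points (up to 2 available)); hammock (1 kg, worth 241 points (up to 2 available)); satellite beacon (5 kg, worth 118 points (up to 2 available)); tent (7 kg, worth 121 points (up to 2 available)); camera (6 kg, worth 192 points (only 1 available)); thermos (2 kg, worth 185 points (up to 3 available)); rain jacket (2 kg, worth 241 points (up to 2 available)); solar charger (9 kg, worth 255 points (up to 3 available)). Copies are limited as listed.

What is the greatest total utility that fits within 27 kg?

2174

Taking the top-ratio items first gives headlamp + field guide + climbing harness + 2×hammock + 3×thermos + 2×rain jacket for 2128 (25 kg).
The 4 kg tied up in field guide is better spent on headlamp — total rises to 2174 (27 kg).
Nothing else within 27 kg beats 2174.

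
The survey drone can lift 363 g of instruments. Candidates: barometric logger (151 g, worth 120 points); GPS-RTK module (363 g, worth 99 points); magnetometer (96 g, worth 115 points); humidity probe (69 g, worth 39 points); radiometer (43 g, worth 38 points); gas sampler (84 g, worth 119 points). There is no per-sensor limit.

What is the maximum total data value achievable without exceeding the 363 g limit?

476

4×gas sampler uses 336 of the 363 g and totals 476.
That's the maximum — no swap from here does better than 476.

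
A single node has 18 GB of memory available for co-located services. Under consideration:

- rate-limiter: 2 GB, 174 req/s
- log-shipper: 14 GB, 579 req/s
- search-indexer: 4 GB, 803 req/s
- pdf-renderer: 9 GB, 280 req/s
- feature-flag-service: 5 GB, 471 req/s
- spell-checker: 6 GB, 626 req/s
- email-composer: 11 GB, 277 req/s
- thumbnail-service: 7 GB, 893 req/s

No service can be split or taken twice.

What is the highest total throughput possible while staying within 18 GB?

Taking the top-ratio services first gives search-indexer + spell-checker + thumbnail-service for 2322 (17 GB).
Replace spell-checker with rate-limiter + feature-flag-service: the trade gains 19 net, giving 2341 at 18 GB.

2341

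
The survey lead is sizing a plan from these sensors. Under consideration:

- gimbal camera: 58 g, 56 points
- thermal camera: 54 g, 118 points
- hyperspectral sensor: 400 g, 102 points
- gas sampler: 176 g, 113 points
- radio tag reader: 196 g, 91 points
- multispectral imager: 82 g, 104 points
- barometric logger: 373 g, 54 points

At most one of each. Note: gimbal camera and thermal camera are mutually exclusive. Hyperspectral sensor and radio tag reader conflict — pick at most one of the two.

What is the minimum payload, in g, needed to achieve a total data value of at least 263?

Minimise g subject to total data value ≥ 263.
thermal camera + gas sampler + multispectral imager: 335 data value at 312 g.
No combination under 312 g hits 263.

312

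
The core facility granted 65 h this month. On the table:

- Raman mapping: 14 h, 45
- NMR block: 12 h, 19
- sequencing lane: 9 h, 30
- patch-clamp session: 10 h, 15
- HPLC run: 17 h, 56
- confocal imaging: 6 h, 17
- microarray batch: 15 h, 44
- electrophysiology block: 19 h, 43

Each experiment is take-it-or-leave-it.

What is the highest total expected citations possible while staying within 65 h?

192

Density check — sequencing lane 3.33, HPLC run 3.29, Raman mapping 3.21, microarray batch 2.93 are the best per h.
Taking Raman mapping + sequencing lane + HPLC run + confocal imaging + microarray batch: 61 h used, 192 in expected citations.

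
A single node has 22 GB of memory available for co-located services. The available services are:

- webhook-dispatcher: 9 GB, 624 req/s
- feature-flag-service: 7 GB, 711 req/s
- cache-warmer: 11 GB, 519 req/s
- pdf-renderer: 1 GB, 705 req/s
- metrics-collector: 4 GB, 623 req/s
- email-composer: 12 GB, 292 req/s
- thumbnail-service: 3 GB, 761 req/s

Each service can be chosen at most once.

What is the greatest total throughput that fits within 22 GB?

2801

Taking the top-ratio services first gives feature-flag-service + pdf-renderer + metrics-collector + thumbnail-service for 2800 (15 GB).
The 4 GB tied up in metrics-collector is better spent on webhook-dispatcher — total rises to 2801 (20 GB).
No other feasible combination exceeds 2801.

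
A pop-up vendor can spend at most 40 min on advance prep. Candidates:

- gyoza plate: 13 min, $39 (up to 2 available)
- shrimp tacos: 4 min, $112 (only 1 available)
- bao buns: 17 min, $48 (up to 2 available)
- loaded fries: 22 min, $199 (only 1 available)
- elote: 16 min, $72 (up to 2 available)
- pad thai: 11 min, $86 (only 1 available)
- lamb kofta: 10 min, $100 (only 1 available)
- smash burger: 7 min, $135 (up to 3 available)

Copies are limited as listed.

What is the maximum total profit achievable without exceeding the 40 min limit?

617

By profit per min: shrimp tacos 28.00, smash burger 19.29, lamb kofta 10.00 lead.
The ratio ordering already packs tightly: shrimp tacos + lamb kofta + 3×smash burger, 35 min, 617.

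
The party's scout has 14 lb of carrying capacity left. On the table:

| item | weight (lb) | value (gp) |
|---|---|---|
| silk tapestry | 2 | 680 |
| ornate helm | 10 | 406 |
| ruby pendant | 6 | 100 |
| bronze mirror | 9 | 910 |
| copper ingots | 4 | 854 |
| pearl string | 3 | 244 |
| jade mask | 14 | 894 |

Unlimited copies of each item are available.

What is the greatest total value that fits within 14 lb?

4760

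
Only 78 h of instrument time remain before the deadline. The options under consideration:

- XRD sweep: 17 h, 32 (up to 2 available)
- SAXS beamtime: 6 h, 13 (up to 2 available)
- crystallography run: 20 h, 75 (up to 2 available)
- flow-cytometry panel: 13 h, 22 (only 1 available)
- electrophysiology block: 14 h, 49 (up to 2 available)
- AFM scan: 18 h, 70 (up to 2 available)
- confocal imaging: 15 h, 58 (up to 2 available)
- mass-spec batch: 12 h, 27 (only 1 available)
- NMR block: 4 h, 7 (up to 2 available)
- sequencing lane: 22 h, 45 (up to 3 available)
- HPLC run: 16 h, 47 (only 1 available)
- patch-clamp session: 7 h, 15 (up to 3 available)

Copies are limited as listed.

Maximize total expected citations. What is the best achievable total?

290

By expected citations per h: AFM scan 3.89, confocal imaging 3.87, crystallography run 3.75 lead.
Greedy by ratio would take 2×AFM scan + 2×confocal imaging + mass-spec batch: 78 h used, total 283.
Dropping 2×confocal imaging and mass-spec batch frees 42 h; slotting in 2×crystallography run (40 h) lifts the total to 290 at 76 h.
Nothing else within 78 h beats 290.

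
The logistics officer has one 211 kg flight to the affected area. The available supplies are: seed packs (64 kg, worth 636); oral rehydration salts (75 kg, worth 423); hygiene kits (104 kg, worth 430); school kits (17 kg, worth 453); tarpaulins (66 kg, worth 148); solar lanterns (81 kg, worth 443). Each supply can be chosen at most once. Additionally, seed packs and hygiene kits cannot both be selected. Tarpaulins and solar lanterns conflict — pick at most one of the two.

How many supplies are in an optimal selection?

3

Best achievable people served is 1532.
seed packs + school kits + solar lanterns hits 1532 at 162 kg.
All optima have 3 supplies.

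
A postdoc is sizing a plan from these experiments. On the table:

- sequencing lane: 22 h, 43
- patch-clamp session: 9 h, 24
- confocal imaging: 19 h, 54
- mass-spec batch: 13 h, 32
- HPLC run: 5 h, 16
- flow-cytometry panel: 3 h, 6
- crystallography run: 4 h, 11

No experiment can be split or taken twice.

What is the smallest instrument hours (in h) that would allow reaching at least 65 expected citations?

23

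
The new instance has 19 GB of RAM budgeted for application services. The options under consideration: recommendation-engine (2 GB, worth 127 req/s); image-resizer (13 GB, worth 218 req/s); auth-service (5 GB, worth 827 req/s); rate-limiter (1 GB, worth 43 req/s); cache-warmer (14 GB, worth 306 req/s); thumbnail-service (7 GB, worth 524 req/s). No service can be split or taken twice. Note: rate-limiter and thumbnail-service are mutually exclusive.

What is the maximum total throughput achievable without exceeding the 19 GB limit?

1478

Ranking by ratio (throughput/GB): auth-service 165.40, thumbnail-service 74.86, recommendation-engine 63.50.
Recommendation-engine + auth-service + thumbnail-service uses 14 of the 19 GB and totals 1478.
The closest alternative, auth-service + thumbnail-service, reaches only 1351.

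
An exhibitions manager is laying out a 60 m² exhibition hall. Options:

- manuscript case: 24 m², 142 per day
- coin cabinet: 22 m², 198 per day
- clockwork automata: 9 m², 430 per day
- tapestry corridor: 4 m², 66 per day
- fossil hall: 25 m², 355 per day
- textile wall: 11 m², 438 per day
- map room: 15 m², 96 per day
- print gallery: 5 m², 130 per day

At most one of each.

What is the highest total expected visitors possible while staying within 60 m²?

1419

Density check — clockwork automata 47.78, textile wall 39.82, print gallery 26.00 are the best per m².
Clockwork automata + tapestry corridor + fossil hall + textile wall + print gallery uses 54 of the 60 m² and totals 1419.
Next best is clockwork automata + fossil hall + textile wall + print gallery at 1353 (50 m²) — short by 66.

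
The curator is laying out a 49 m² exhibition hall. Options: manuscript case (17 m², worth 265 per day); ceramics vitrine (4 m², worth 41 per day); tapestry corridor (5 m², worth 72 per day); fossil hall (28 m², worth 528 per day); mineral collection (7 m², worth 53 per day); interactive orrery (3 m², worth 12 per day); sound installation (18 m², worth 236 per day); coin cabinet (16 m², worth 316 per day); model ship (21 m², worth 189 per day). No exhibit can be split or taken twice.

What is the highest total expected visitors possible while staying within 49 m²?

Tapestry corridor + fossil hall + coin cabinet uses 49 of the 49 m² and totals 916.
Next best is ceramics vitrine + fossil hall + coin cabinet at 885 (48 m²) — short by 31.

916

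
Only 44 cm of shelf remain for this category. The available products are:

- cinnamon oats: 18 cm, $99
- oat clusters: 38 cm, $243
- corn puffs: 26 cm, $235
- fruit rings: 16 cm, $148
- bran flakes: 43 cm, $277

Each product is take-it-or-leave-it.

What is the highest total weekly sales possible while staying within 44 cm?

383

Taking corn puffs + fruit rings: 42 cm used, 383 in weekly sales.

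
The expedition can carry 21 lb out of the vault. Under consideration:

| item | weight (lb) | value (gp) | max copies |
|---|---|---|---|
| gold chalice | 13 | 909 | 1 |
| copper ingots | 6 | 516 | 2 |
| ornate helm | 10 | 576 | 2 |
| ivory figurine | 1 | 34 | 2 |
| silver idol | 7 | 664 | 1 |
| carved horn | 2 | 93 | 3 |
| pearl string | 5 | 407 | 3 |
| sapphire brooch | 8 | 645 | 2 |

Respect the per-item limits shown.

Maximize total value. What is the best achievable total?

1825

Ranking by ratio (value/lb): silver idol 94.86, copper ingots 86.00, pearl string 81.40, sapphire brooch 80.62.
A density-first pass picks 2×copper ingots + silver idol + carved horn — 1789 at 21 lb.
Replace copper ingots and carved horn with sapphire brooch: the trade gains 36 net, giving 1825 at 21 lb.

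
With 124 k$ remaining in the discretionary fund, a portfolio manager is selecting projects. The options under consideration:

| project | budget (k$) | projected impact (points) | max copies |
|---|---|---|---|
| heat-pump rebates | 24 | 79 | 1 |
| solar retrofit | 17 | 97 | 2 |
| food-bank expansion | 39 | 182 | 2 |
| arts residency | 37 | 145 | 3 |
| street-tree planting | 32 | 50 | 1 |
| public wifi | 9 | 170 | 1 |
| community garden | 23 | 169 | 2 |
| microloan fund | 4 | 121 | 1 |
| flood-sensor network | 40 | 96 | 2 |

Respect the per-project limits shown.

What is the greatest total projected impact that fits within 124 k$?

Greedy by ratio would take heat-pump rebates + 2×solar retrofit + public wifi + 2×community garden + microloan fund: 117 k$ used, total 902.
Dropping heat-pump rebates and solar retrofit frees 41 k$; slotting in food-bank expansion (39 k$) lifts the total to 908 at 115 k$.
No other feasible combination exceeds 908.

908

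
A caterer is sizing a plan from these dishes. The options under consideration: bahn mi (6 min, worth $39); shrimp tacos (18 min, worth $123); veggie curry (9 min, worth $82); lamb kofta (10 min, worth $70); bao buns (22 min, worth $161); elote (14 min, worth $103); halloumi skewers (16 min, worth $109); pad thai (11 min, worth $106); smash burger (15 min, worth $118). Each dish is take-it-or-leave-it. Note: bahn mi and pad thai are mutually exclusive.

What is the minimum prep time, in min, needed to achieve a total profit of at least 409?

Minimise min subject to total profit ≥ 409.
veggie curry + elote + pad thai + smash burger: 409 profit at 49 min.
No combination under 49 min hits 409.

49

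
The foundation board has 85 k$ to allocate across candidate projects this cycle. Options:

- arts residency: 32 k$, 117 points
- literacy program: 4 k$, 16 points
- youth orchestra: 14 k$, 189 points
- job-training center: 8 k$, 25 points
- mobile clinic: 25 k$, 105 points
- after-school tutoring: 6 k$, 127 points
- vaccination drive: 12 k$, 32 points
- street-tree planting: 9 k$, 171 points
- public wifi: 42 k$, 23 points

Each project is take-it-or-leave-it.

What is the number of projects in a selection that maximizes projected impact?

Best achievable projected impact is 677.
For example arts residency + literacy program + youth orchestra + job-training center + after-school tutoring + vaccination drive + street-tree planting achieves it, using 85 k$.
All optima have 7 projects.

7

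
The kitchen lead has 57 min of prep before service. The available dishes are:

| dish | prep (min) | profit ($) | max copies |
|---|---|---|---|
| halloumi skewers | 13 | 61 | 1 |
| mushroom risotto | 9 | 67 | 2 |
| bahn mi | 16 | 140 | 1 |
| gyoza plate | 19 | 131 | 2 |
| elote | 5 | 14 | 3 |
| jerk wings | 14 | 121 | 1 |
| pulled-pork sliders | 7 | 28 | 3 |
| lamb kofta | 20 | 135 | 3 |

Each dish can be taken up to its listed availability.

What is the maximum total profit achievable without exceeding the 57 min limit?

424

Filling by ratio: 2×mushroom risotto + bahn mi + jerk wings + pulled-pork sliders for 423, with 2 min left unused.
Replace 2×mushroom risotto with lamb kofta: the trade gains 1 net, giving 424 at 57 min.
Nothing else within 57 min beats 424.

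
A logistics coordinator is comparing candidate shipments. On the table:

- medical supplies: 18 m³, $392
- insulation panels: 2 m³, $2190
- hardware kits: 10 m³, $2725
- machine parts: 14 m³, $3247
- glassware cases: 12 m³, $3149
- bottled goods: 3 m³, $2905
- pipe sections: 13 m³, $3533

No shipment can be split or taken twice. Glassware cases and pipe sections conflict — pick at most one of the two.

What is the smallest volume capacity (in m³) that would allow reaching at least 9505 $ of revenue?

27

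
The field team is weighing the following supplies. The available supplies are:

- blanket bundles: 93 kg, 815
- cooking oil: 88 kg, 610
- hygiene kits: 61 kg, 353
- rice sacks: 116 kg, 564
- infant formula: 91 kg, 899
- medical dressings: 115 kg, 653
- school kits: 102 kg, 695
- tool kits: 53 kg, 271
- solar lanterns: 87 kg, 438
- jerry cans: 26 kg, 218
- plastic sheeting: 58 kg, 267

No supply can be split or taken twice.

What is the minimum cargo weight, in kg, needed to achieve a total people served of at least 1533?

Look for the lowest-cargo combination reaching 1533.
Taking blanket bundles + infant formula gives 1714 (≥ 1533) for 184 kg.
No combination under 184 kg hits 1533.

184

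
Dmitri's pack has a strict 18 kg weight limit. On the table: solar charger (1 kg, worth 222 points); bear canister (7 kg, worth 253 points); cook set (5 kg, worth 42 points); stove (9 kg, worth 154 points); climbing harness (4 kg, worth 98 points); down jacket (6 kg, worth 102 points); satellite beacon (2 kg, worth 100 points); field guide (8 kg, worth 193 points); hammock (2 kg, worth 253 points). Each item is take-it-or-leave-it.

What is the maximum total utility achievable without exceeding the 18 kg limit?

Taking the top-ratio items first gives solar charger + bear canister + climbing harness + satellite beacon + hammock for 926 (16 kg).
Replace climbing harness with down jacket: the trade gains 4 net, giving 930 at 18 kg.
The closest alternative, solar charger + bear canister + climbing harness + satellite beacon + hammock, reaches only 926.

930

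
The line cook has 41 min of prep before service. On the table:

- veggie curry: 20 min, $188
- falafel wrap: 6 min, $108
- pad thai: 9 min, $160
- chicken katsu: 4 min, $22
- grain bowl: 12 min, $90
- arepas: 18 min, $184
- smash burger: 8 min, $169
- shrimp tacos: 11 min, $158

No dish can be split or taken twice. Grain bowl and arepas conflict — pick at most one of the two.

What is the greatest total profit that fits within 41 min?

A density-first pass picks falafel wrap + pad thai + chicken katsu + smash burger + shrimp tacos — 617 at 38 min.
The 15 min tied up in chicken katsu and shrimp tacos is better spent on arepas — total rises to 621 (41 min).

621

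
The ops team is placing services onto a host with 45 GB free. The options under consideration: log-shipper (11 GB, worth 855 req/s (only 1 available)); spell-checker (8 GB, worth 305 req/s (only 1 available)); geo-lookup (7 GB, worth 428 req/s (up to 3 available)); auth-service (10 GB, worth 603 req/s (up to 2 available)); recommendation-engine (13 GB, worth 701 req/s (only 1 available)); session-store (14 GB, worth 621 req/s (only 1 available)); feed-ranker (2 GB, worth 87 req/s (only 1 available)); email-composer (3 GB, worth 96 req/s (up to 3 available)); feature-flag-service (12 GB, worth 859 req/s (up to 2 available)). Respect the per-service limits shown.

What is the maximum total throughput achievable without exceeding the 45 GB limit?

3176

The ratio heuristic lands on log-shipper + geo-lookup + feed-ranker + 2×feature-flag-service (3088) but leaves 1 GB idle.
The 9 GB tied up in geo-lookup and feed-ranker is better spent on auth-service — total rises to 3176 (45 GB).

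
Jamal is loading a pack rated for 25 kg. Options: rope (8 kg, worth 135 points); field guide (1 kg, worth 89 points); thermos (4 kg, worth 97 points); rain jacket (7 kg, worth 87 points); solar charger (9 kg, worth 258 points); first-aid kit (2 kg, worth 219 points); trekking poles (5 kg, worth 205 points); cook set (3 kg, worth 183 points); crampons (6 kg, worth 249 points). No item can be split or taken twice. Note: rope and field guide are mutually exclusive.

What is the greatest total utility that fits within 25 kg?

By utility per kg: first-aid kit 109.50, field guide 89.00, cook set 61.00 lead.
A density-first pass picks field guide + thermos + first-aid kit + trekking poles + cook set + crampons — 1042 at 21 kg.
Replace field guide and thermos with solar charger: the trade gains 72 net, giving 1114 at 25 kg.
Nothing else feasible within 25 kg beats 1114.

1114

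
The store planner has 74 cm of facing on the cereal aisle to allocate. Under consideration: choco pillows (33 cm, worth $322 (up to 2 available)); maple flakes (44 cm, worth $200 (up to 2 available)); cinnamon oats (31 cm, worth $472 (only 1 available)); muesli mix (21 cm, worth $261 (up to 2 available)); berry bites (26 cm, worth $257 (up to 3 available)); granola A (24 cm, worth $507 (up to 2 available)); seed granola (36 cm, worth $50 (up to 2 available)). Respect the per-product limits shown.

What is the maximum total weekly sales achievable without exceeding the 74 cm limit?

The ratio ordering already packs tightly: muesli mix + 2×granola A, 69 cm, 1275.

1275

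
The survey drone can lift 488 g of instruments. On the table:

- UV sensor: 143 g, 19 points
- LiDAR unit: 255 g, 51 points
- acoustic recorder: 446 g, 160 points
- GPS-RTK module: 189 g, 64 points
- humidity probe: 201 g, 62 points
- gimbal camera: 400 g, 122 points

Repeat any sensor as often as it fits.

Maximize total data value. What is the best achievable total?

160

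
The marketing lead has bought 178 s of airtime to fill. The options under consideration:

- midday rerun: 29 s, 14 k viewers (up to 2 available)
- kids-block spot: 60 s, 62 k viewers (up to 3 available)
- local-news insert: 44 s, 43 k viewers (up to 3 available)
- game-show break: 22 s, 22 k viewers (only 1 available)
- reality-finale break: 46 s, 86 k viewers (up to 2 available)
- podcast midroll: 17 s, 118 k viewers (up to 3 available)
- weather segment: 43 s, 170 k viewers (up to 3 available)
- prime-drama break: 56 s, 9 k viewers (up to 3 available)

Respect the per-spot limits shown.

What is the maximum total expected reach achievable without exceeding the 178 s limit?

746

Density check — podcast midroll 6.94, weather segment 3.95, reality-finale break 1.87 are the best per s.
Filling by ratio: game-show break + 3×podcast midroll + 2×weather segment for 716, with 19 s left unused.
Dropping game-show break and podcast midroll frees 39 s; slotting in weather segment (43 s) lifts the total to 746 at 163 s.
Nothing else within 178 s beats 746.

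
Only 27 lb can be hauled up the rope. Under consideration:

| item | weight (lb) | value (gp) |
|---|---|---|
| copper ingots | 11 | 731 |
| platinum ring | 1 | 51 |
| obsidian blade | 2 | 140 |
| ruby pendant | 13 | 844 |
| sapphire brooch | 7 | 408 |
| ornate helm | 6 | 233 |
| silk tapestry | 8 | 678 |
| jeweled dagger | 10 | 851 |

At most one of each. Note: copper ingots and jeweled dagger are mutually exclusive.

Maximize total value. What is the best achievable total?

2077

Best packing: obsidian blade + sapphire brooch + silk tapestry + jeweled dagger — 27 lb, 2077 total.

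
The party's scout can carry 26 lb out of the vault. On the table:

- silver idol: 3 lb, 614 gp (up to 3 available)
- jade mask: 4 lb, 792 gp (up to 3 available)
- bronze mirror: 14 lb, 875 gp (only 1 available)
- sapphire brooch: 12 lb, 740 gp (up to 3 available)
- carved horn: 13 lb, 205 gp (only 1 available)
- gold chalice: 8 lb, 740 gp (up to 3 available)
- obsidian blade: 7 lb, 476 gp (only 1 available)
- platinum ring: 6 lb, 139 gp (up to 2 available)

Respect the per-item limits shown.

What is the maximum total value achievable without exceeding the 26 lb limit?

4344

A density-first pass picks 3×silver idol + 3×jade mask — 4218 at 21 lb.
Dropping silver idol frees 3 lb; slotting in gold chalice (8 lb) lifts the total to 4344 at 26 lb.
No other feasible combination exceeds 4344.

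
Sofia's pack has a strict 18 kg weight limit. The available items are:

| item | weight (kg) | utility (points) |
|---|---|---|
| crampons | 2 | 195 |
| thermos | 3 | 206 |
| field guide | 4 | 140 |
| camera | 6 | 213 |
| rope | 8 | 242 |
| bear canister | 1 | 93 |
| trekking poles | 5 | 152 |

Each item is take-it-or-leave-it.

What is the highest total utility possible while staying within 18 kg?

A density-first pass picks crampons + thermos + field guide + camera + bear canister — 847 at 16 kg.
The 6 kg tied up in camera is better spent on rope — total rises to 876 (18 kg).
That's the maximum — no swap from here does better than 876.

876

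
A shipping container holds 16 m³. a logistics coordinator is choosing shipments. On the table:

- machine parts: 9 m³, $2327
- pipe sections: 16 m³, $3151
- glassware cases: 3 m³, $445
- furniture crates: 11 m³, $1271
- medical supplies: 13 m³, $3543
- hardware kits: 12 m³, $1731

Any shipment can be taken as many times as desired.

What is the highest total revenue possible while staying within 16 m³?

3988

By revenue per m³: medical supplies 272.54, machine parts 258.56, pipe sections 196.94, glassware cases 148.33 lead.
Taking glassware cases + medical supplies: 16 m³ used, 3988 in revenue.
No other feasible combination exceeds 3988.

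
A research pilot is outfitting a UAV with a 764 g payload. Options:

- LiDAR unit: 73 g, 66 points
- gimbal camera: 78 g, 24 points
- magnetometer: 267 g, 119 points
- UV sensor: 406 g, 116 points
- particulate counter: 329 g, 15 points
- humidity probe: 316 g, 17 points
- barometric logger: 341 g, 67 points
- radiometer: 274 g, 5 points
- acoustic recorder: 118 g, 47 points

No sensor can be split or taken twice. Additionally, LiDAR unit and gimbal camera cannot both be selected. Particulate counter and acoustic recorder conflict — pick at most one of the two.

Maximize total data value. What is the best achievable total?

301

LiDAR unit + magnetometer + UV sensor uses 746 of the 764 g and totals 301.
An exhaustive check of the 512 subsets confirms 301.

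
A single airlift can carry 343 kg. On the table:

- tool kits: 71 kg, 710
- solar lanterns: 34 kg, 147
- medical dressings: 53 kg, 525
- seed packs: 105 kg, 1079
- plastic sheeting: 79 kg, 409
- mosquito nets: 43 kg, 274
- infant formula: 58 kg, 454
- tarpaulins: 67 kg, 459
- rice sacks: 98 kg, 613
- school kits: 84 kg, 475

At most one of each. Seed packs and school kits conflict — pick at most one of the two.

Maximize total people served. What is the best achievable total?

Density check — seed packs 10.28, tool kits 10.00, medical dressings 9.91, infant formula 7.83 are the best per kg.
The ratio heuristic lands on tool kits + medical dressings + seed packs + mosquito nets + infant formula (3042) but leaves 13 kg idle.
Dropping infant formula frees 58 kg; slotting in tarpaulins (67 kg) lifts the total to 3047 at 339 kg.

3047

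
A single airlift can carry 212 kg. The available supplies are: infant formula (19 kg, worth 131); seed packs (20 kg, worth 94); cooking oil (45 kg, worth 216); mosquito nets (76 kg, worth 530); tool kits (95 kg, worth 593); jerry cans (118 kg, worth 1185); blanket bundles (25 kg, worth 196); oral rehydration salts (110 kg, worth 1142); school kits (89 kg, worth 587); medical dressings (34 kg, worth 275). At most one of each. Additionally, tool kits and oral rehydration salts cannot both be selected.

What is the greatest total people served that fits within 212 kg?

Ranking by ratio (people served/kg): oral rehydration salts 10.38, jerry cans 10.04, medical dressings 8.09.
The ratio heuristic lands on infant formula + seed packs + blanket bundles + oral rehydration salts + medical dressings (1838) but leaves 4 kg idle.
The 73 kg tied up in infant formula and seed packs and medical dressings is better spent on mosquito nets — total rises to 1868 (211 kg).
The spare 1 kg is too small for any remaining supply, and no feasible exchange beats 1868.

1868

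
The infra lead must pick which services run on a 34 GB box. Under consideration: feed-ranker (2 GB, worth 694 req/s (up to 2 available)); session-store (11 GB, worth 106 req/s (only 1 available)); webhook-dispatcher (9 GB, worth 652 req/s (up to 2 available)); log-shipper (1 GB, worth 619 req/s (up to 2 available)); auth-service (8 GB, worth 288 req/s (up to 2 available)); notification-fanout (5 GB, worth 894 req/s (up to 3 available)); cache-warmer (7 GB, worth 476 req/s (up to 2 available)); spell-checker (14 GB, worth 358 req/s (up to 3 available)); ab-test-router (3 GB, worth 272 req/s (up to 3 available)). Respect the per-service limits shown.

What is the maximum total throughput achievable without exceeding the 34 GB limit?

Greedy by ratio would take 2×feed-ranker + 2×log-shipper + 3×notification-fanout + 3×ab-test-router: 30 GB used, total 6124.
Dropping ab-test-router frees 3 GB; slotting in cache-warmer (7 GB) lifts the total to 6328 at 34 GB.

6328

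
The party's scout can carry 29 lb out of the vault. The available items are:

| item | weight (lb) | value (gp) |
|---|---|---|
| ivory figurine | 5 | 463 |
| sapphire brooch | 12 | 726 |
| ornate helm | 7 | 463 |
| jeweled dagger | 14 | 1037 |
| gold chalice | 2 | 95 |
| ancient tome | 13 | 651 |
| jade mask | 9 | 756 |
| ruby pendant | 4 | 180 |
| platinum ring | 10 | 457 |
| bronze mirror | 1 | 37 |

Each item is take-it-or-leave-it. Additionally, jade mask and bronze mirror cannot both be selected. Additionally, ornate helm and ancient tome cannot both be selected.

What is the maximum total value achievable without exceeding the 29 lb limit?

Taking ivory figurine + jeweled dagger + jade mask: 28 lb used, 2256 in value.

2256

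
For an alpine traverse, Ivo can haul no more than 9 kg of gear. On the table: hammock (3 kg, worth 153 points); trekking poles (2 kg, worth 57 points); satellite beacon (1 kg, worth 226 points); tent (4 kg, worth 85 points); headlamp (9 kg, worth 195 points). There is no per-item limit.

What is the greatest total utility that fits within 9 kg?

9×satellite beacon uses 9 of the 9 kg and totals 2034.
That's the maximum — no swap from here does better than 2034.

2034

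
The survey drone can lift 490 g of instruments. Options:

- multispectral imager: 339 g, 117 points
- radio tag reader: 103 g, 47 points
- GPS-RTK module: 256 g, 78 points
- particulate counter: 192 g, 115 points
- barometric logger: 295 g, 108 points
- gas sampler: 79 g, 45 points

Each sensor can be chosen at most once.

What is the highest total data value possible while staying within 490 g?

The ratio heuristic lands on radio tag reader + particulate counter + gas sampler (207) but leaves 116 g idle.
Replace radio tag reader and gas sampler with barometric logger: the trade gains 16 net, giving 223 at 487 g.

223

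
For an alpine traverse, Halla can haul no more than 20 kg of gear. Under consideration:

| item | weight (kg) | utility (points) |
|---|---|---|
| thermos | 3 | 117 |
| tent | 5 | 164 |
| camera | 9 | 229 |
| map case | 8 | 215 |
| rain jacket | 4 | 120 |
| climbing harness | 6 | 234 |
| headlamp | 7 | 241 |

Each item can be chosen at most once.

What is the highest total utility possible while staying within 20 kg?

712

Taking thermos + rain jacket + climbing harness + headlamp: 20 kg used, 712 in utility.
Nothing else within 20 kg beats 712.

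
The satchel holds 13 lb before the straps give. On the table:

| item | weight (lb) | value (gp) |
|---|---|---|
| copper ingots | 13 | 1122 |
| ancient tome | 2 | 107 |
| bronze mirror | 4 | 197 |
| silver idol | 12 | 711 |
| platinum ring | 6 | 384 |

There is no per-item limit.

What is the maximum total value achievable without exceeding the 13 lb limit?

Ranking by ratio (value/lb): copper ingots 86.31, platinum ring 64.00, silver idol 59.25, ancient tome 53.50.
Taking copper ingots: 13 lb used, 1122 in value.

1122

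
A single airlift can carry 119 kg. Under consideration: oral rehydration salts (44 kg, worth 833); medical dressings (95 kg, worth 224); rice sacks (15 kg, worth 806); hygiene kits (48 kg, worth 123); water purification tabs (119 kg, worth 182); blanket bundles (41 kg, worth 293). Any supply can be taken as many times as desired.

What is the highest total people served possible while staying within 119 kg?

5642

7×rice sacks uses 105 of the 119 kg and totals 5642.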